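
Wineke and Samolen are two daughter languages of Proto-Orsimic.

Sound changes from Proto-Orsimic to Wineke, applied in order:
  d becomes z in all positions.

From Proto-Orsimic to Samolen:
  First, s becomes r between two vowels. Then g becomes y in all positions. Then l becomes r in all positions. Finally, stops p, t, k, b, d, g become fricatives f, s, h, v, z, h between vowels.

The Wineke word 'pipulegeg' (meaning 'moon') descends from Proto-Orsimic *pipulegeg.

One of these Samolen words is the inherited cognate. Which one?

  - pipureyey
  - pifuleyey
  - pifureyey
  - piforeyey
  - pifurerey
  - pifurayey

pifureyey

Samolen: start from *pipulegeg.
  rule 1: no change — pipulegeg
  rule 2 (unconditioned shift): pipulegeg → pipuleyey
  rule 3 (unconditioned shift): pipuleyey → pipureyey
  rule 4 (intervocalic lenition): pipureyey → pifureyey
  ⇒ Samolen pifureyey
The other candidates each miss or misapply at least one Samolen change.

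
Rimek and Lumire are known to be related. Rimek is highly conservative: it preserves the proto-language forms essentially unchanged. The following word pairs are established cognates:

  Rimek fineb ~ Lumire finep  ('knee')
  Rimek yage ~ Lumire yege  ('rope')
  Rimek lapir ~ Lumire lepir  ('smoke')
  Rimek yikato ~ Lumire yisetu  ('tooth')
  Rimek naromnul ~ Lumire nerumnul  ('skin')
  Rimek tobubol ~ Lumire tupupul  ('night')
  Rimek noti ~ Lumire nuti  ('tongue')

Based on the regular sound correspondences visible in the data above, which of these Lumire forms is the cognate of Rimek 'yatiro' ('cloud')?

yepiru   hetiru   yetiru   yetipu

yage ~ yege, yikato ~ yisetu — Rimek a corresponds to Lumire e after a consonant, before a consonant other than r, m, n, p, b, f, v.
yikato ~ yisetu — Rimek o corresponds to Lumire u word-finally.
Applying these to Rimek 'yatiro':
  yatiro → yetiro   (a→e after a consonant, before a consonant other than r, m, n, p, b, f, v)
  yetiro → yetiru   (o→u word-finally)
So the Lumire cognate is 'yetiru'.

yetiru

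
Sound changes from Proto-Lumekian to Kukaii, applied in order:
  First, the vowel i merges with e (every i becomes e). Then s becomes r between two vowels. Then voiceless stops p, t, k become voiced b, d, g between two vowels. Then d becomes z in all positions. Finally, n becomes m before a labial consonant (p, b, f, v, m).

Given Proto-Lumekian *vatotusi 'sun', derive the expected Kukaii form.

vazozure

Kukaii: *vatotusi
  vatotusi → vatotuse   [vowel merger]
  vatotuse → vatoture   [rhotacism]
  vatoture → vadodure   [intervocalic voicing]
  vadodure → vazozure   [unconditioned shift]
  vazozure (rule 5 does not apply)
  giving Kukaii vazozure.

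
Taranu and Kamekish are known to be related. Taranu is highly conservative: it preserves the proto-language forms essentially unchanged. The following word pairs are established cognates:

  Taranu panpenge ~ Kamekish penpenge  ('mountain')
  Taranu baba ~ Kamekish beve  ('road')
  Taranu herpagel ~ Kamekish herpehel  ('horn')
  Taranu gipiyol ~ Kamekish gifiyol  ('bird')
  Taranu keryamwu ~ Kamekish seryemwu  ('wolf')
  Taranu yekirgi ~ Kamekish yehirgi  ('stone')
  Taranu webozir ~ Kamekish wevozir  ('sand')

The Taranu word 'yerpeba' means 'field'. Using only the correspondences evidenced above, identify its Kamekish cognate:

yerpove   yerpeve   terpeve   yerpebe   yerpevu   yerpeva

baba ~ beve — Taranu b corresponds to Kamekish v between vowels (before a back vowel).
baba ~ beve — Taranu a corresponds to Kamekish e word-finally.
Applying these to Taranu 'yerpeba':
  yerpeba → yerpeva   (b→v between vowels (before a back vowel))
  yerpeva → yerpeve   (a→e word-finally)
So the Kamekish cognate is 'yerpeve'.

yerpeve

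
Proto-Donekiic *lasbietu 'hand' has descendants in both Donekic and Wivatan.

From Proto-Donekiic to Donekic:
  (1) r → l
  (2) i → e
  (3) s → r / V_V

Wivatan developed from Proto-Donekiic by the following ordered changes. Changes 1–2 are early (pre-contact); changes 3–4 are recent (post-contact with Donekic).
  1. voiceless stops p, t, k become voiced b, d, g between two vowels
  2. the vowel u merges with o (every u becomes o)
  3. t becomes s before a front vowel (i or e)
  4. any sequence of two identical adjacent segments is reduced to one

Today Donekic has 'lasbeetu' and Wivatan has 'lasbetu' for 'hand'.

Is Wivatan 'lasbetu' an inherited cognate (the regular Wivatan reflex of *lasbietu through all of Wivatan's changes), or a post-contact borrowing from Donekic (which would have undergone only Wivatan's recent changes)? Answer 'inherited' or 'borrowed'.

borrowed

If inherited, *lasbietu would pass through all of Wivatan's changes:
Wivatan: start from *lasbietu.
  rule 1 (intervocalic voicing): lasbietu → lasbiedu
  rule 2 (vowel merger): lasbiedu → lasbiedo
  rule 3: no change — lasbiedo
  rule 4: no change — lasbiedo
  ⇒ Wivatan lasbiedo
If borrowed from Donekic 'lasbeetu' after the early changes, it would undergo only the recent ones:
  rule 3 (palatalisation): no change (lasbeetu)
  rule 4 (degemination): lasbeetu → lasbetu
  ⇒ as a loan: lasbetu
Wivatan 'lasbetu' matches the loan outcome 'lasbetu', not the inherited 'lasbiedo' — it skipped the early Wivatan changes, so it was borrowed from Donekic.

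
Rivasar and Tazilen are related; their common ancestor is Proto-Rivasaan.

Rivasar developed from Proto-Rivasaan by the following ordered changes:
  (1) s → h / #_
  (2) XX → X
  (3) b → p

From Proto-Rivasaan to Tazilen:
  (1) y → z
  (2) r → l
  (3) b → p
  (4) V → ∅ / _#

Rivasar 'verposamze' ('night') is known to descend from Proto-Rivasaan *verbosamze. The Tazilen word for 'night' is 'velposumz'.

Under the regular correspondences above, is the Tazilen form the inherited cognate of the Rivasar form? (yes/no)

no

Derive the expected Tazilen reflex of *verbosamze:
Tazilen: *verbosamze
  verbosamze (rule 1 does not apply)
  verbosamze → velbosamze   [unconditioned shift]
  velbosamze → velposamze   [unconditioned shift]
  velposamze → velposamz   [apocope]
  giving Tazilen velposamz.
The regular Tazilen reflex would be 'velposamz', but the attested form is 'velposumz'. The correspondence is irregular, so they are not cognates (the Tazilen form has a different source).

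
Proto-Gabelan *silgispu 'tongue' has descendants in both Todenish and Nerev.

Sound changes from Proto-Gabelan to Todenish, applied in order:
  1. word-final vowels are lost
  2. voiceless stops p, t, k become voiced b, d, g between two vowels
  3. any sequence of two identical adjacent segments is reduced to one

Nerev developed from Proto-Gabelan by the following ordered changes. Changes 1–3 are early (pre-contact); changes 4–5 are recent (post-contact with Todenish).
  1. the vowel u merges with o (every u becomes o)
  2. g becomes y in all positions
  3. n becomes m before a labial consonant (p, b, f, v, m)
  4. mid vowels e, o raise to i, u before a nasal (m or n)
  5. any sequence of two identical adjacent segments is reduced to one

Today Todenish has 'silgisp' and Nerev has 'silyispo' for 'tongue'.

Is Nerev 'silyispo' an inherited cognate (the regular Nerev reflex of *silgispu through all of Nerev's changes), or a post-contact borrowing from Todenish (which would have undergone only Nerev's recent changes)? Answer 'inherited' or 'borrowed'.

If inherited, *silgispu would pass through all of Nerev's changes:
Nerev: start from *silgispu.
  rule 1 (vowel merger): silgispu → silgispo
  rule 2 (unconditioned shift): silgispo → silyispo
  rule 3: no change — silyispo
  rule 4: no change — silyispo
  rule 5: no change — silyispo
  ⇒ Nerev silyispo
If borrowed from Todenish 'silgisp' after the early changes, it would undergo only the recent ones:
  rule 4 (pre-nasal raising): no change (silgisp)
  rule 5 (degemination): no change (silgisp)
  ⇒ as a loan: silgisp
Nerev 'silyispo' matches the inherited outcome exactly, so it is an inherited cognate, not a loan.

inherited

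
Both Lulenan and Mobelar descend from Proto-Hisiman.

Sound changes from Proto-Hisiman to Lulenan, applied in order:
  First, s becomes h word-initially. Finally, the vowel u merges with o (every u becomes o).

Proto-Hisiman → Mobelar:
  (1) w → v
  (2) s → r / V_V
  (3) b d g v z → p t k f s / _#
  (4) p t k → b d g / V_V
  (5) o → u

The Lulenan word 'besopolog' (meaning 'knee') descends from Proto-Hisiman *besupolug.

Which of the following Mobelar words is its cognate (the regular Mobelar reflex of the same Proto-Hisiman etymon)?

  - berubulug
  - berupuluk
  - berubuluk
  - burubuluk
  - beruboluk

Mobelar: *besupolug > berupolug > berupoluk > beruboluk > berubuluk  (by rhotacism, final devoicing, intervocalic voicing, vowel merger)

berubuluk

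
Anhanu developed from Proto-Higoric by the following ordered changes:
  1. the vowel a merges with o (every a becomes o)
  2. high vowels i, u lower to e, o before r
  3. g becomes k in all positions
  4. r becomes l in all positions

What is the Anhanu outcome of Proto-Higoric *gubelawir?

kubelowel

Anhanu: *gubelawir
  gubelawir → gubelowir   [vowel merger]
  gubelowir → gubelower   [pre-rhotic lowering]
  gubelower → kubelower   [unconditioned shift]
  kubelower → kubelowel   [unconditioned shift]
  giving Anhanu kubelowel.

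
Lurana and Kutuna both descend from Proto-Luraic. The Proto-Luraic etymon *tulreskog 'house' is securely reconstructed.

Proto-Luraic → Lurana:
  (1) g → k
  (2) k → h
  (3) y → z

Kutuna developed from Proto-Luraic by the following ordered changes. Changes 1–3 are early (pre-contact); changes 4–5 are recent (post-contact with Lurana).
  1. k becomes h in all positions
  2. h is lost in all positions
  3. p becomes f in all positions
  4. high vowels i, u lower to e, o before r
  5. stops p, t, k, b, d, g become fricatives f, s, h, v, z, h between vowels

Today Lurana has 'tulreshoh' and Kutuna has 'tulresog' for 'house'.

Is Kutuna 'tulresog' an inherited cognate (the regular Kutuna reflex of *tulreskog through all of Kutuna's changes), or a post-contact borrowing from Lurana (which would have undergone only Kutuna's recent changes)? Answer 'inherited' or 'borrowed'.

If inherited, *tulreskog would pass through all of Kutuna's changes:
Kutuna: *tulreskog
  tulreskog → tulreshog   [unconditioned shift]
  tulreshog → tulresog   [h-loss]
  tulresog (rule 3 does not apply)
  tulresog (rule 4 does not apply)
  tulresog (rule 5 does not apply)
  giving Kutuna tulresog.
If borrowed from Lurana 'tulreshoh' after the early changes, it would undergo only the recent ones:
  rule 4 (pre-rhotic lowering): no change (tulreshoh)
  rule 5 (intervocalic lenition): no change (tulreshoh)
  ⇒ as a loan: tulreshoh
Kutuna 'tulresog' matches the inherited outcome exactly, so it is an inherited cognate, not a loan.

inherited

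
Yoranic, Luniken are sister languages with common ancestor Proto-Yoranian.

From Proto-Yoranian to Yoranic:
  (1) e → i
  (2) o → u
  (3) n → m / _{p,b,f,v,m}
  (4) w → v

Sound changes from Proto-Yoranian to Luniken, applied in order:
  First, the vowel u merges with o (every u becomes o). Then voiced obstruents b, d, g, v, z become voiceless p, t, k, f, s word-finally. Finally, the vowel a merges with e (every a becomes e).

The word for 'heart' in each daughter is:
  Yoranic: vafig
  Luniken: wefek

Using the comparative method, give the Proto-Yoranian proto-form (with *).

*wafeg

Position 5: Yoranic has g, Luniken has k. Yoranic preserves g here (none of its changes turn any other segment into g), so the proto-segment is *g.
Position 1: Yoranic has v, Luniken has w. Luniken preserves w here (none of its changes turn any other segment into w), so the proto-segment is *w.
This points to *wafeg. Verify forward in each daughter:
Yoranic: *wafeg > wafig > vafig  (by vowel merger, unconditioned shift)
Luniken: *wafeg
  wafeg (rule 1 does not apply)
  wafeg → wafek   [final devoicing]
  wafek → wefek   [vowel merger]
  giving Luniken wefek.
Only *wafeg yields all of Yoranic vafig, Luniken wefek.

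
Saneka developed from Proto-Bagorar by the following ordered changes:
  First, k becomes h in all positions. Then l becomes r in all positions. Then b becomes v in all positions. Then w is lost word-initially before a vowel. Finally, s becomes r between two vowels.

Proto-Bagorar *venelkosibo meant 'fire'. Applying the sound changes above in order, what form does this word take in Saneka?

Saneka: start from *venelkosibo.
  rule 1 (unconditioned shift): venelkosibo → venelhosibo
  rule 2 (unconditioned shift): venelhosibo → venerhosibo
  rule 3 (unconditioned shift): venerhosibo → venerhosivo
  rule 4: no change — venerhosivo
  rule 5 (rhotacism): venerhosivo → venerhorivo
  ⇒ Saneka venerhorivo

venerhorivo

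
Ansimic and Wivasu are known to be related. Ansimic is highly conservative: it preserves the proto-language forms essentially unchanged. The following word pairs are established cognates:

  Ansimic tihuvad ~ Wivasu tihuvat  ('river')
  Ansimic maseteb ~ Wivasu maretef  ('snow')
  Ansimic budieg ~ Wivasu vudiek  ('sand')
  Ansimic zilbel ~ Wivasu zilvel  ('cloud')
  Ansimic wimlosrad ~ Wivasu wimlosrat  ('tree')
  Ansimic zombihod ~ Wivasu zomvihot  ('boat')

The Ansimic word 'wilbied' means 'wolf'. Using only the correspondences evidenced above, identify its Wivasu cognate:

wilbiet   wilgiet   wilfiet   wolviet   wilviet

zombihod ~ zomvihot — Ansimic b corresponds to Wivasu v after a consonant, before a front vowel.
tihuvad ~ tihuvat, wimlosrad ~ wimlosrat — Ansimic d corresponds to Wivasu t word-finally.
Applying these to Ansimic 'wilbied':
  wilbied → wilvied   (b→v after a consonant, before a front vowel)
  wilvied → wilviet   (d→t word-finally)
So the Wivasu cognate is 'wilviet'.

wilviet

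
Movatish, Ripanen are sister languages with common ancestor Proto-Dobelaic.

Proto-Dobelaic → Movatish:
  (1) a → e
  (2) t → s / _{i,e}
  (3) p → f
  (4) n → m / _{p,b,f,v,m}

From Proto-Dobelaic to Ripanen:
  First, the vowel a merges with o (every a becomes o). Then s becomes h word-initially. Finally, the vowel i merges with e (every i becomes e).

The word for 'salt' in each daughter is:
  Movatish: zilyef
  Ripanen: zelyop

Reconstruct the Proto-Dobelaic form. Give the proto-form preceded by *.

*zilyap

Position 6: Movatish has f, Ripanen has p. Ripanen preserves p here (none of its changes turn any other segment into p), so the proto-segment is *p.
Position 2: Movatish has i, Ripanen has e. Movatish preserves i here (none of its changes turn any other segment into i), so the proto-segment is *i.
Verify the candidate proto-form against each daughter:
Movatish: *zilyap > zilyep > zilyef  (by vowel merger, unconditioned shift)
Ripanen: *zilyap > zilyop > zelyop  (by vowel merger, vowel merger)
No other proto-form is consistent with every reflex, so the reconstruction is *zilyap.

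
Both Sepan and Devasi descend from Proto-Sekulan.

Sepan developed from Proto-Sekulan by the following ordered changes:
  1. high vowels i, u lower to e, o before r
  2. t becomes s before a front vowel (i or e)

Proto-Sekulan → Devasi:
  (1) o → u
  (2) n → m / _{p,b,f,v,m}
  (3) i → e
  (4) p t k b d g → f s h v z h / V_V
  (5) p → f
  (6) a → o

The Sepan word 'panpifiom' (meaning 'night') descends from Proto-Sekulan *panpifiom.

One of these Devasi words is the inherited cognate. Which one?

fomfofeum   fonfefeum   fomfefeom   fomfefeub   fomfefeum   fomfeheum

Devasi: *panpifiom > panpifium > pampifium > pampefeum > famfefeum > fomfefeum  (by vowel merger, nasal place assimilation, vowel merger, unconditioned shift, vowel merger)
Only 'fomfefeum' matches the regular Devasi development of *panpifiom.

fomfefeum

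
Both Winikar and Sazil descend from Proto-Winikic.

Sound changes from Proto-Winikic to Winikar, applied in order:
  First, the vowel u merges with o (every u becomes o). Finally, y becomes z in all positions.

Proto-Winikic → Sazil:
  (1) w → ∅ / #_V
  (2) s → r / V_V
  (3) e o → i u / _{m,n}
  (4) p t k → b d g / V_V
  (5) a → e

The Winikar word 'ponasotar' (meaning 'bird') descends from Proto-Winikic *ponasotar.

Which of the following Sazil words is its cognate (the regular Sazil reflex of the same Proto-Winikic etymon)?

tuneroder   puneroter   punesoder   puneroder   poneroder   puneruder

Sazil: start from *ponasotar.
  rule 1: no change — ponasotar
  rule 2 (rhotacism): ponasotar → ponarotar
  rule 3 (pre-nasal raising): ponarotar → punarotar
  rule 4 (intervocalic voicing): punarotar → punarodar
  rule 5 (vowel merger): punarodar → puneroder
  ⇒ Sazil puneroder
Only 'puneroder' matches the regular Sazil development of *ponasotar.

puneroder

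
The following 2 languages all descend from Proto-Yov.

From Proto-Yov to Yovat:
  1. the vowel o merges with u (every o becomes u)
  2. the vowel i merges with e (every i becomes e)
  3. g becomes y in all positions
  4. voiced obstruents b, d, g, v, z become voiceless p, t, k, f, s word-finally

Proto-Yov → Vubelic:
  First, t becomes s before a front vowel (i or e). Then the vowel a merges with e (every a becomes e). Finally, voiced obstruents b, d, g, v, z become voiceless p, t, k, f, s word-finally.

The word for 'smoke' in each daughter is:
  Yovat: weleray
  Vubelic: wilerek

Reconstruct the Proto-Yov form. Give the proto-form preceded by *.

Position 6: Yovat has a, Vubelic has e. Yovat preserves a here (none of its changes turn any other segment into a), so the proto-segment is *a.
Position 2: Yovat has e, Vubelic has i. Vubelic preserves i here (none of its changes turn any other segment into i), so the proto-segment is *i.
Continuing position by position gives *wilerag; check it forward:
Yovat: *wilerag > welerag > weleray  (by vowel merger, unconditioned shift)
Vubelic: *wilerag > wilereg > wilerek  (by vowel merger, final devoicing)
*wilerag is the unique common source.

*wilerag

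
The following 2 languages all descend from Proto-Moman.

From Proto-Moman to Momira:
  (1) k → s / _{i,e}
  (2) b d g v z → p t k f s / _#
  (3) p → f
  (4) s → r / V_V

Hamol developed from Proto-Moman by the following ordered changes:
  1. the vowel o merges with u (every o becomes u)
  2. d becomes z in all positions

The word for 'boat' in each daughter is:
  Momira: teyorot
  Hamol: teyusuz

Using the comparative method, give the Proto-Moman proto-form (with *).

*teyosod

Position 7: Momira has t, Hamol has z. Taking the neighbouring segments as reconstructed: Momira t could go back to *t or *d; Hamol z could go back to *d or *z — the one source consistent with every daughter is *d.
Position 6: Momira has o, Hamol has u. Momira preserves o here (none of its changes turn any other segment into o), so the proto-segment is *o.
Position 5: Momira has r, Hamol has s. Hamol preserves s here (none of its changes turn any other segment into s), so the proto-segment is *s.
Continuing position by position gives *teyosod; check it forward:
Momira: *teyosod > teyosot > teyorot  (by final devoicing, rhotacism)
Hamol: *teyosod > teyusud > teyusuz  (by vowel merger, unconditioned shift)
Only *teyosod yields all of Momira teyorot, Hamol teyusuz.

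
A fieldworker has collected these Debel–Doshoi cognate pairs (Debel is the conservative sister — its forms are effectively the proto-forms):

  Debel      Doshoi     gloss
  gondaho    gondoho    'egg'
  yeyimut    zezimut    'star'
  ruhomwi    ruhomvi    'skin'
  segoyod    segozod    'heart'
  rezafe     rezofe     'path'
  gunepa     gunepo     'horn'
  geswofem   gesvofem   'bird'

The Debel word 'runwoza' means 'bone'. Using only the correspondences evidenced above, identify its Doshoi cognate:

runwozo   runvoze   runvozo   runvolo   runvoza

runvozo

geswofem ~ gesvofem — Debel w corresponds to Doshoi v after a consonant, before a back vowel.
gunepa ~ gunepo — Debel a corresponds to Doshoi o word-finally.
Applying these to Debel 'runwoza':
  runwoza → runvoza   (w→v after a consonant, before a back vowel)
  runvoza → runvozo   (a→o word-finally)
So the Doshoi cognate is 'runvozo'.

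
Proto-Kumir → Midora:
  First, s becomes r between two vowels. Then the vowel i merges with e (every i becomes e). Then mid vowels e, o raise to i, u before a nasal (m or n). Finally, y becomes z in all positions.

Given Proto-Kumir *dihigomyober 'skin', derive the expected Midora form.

Midora: *dihigomyober > dehegomyober > dehegumyober > dehegumzober  (by vowel merger, pre-nasal raising, unconditioned shift)

dehegumzober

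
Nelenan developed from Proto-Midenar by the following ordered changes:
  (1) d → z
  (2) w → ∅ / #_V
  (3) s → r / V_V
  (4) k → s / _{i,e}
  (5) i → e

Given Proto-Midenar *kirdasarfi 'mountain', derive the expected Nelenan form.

Nelenan: *kirdasarfi
  kirdasarfi → kirzasarfi   [unconditioned shift]
  kirzasarfi (rule 2 does not apply)
  kirzasarfi → kirzararfi   [rhotacism]
  kirzararfi → sirzararfi   [palatalisation]
  sirzararfi → serzararfe   [vowel merger]
  giving Nelenan serzararfe.

serzararfe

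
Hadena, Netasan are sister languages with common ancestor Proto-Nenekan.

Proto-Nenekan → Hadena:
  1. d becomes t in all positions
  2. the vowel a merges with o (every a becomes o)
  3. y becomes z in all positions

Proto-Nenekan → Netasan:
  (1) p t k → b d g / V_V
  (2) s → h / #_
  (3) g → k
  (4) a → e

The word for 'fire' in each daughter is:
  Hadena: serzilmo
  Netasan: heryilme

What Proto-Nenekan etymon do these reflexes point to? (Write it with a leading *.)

Position 8: Hadena has o, Netasan has e. Taking the neighbouring segments as reconstructed: Hadena o could go back to *a or *o; Netasan e could go back to *a or *e — the one source consistent with every daughter is *a.
Position 4: Hadena has z, Netasan has y. Netasan preserves y here (none of its changes turn any other segment into y), so the proto-segment is *y.
This points to *seryilma. Verify forward in each daughter:
Hadena: *seryilma
  seryilma (rule 1 does not apply)
  seryilma → seryilmo   [vowel merger]
  seryilmo → serzilmo   [unconditioned shift]
  giving Hadena serzilmo.
Netasan: *seryilma > heryilma > heryilme  (by debuccalisation, vowel merger)
*seryilma is the unique common source.

*seryilma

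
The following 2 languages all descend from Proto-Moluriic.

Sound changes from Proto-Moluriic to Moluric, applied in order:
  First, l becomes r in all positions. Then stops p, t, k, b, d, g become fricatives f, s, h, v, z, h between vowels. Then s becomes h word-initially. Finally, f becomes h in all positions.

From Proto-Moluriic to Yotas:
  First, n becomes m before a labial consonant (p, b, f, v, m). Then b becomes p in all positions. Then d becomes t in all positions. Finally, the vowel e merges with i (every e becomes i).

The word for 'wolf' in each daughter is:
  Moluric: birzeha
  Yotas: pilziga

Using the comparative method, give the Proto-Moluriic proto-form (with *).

Position 6: Moluric has h, Yotas has g. Yotas preserves g here (none of its changes turn any other segment into g), so the proto-segment is *g.
Position 1: Moluric has b, Yotas has p. Moluric preserves b here (none of its changes turn any other segment into b), so the proto-segment is *b.
Position 3: Moluric has r, Yotas has l. Yotas preserves l here (none of its changes turn any other segment into l), so the proto-segment is *l.
Continuing position by position gives *bilzega; check it forward:
Moluric: start from *bilzega.
  rule 1 (unconditioned shift): bilzega → birzega
  rule 2 (intervocalic lenition): birzega → birzeha
  rule 3: no change — birzeha
  rule 4: no change — birzeha
  ⇒ Moluric birzeha
Yotas: *bilzega
  bilzega (rule 1 does not apply)
  bilzega → pilzega   [unconditioned shift]
  pilzega (rule 3 does not apply)
  pilzega → pilziga   [vowel merger]
  giving Yotas pilziga.
No other proto-form is consistent with every reflex, so the reconstruction is *bilzega.

*bilzega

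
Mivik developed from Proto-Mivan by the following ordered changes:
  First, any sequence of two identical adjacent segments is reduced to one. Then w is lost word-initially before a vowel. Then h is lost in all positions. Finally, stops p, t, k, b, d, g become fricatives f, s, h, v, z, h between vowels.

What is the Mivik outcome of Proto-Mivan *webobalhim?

Mivik: start from *webobalhim.
  rule 1: no change — webobalhim
  rule 2 (glide loss): webobalhim → ebobalhim
  rule 3 (h-loss): ebobalhim → ebobalim
  rule 4 (intervocalic lenition): ebobalim → evovalim
  ⇒ Mivik evovalim

evovalim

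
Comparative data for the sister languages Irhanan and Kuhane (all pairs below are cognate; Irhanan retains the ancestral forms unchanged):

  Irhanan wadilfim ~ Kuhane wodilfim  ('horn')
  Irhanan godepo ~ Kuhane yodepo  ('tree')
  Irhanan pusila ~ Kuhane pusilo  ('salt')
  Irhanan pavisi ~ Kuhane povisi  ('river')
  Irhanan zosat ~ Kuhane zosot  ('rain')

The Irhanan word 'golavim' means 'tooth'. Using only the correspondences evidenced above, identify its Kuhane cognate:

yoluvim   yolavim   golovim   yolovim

godepo ~ yodepo — Irhanan g corresponds to Kuhane y word-initially before a back vowel.
pavisi ~ povisi — Irhanan a corresponds to Kuhane o after a consonant, before a labial obstruent.
Applying these to Irhanan 'golavim':
  golavim → yolavim   (g→y word-initially before a back vowel)
  yolavim → yolovim   (a→o after a consonant, before a labial obstruent)
So the Kuhane cognate is 'yolovim'.

yolovim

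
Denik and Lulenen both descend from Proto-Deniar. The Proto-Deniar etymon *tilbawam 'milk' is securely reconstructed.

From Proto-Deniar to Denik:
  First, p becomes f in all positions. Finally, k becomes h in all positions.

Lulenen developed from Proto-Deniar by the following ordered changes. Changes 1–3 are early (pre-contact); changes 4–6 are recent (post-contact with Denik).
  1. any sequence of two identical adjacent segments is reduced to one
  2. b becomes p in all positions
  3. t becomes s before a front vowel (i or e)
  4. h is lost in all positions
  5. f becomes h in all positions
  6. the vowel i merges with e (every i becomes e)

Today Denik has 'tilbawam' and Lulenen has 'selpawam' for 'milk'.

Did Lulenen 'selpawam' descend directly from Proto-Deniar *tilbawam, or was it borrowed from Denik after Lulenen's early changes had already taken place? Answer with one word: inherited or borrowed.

inherited

If inherited, *tilbawam would pass through all of Lulenen's changes:
Lulenen: *tilbawam
  tilbawam (rule 1 does not apply)
  tilbawam → tilpawam   [unconditioned shift]
  tilpawam → silpawam   [palatalisation]
  silpawam (rule 4 does not apply)
  silpawam (rule 5 does not apply)
  silpawam → selpawam   [vowel merger]
  giving Lulenen selpawam.
If borrowed from Denik 'tilbawam' after the early changes, it would undergo only the recent ones:
  rule 4 (h-loss): no change (tilbawam)
  rule 5 (unconditioned shift): no change (tilbawam)
  rule 6 (vowel merger): tilbawam → telbawam
  ⇒ as a loan: telbawam
Lulenen 'selpawam' matches the inherited outcome exactly, so it is an inherited cognate, not a loan.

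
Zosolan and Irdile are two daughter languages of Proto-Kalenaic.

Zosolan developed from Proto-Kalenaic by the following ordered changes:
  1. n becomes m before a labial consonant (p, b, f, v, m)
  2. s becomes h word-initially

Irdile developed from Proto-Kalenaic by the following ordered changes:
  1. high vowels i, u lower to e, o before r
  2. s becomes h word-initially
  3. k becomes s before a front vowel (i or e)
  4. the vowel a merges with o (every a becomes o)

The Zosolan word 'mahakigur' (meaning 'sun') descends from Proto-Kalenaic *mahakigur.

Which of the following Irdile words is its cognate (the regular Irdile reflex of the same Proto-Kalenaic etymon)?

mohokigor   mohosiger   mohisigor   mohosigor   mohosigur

mohosigor

Irdile: start from *mahakigur.
  rule 1 (pre-rhotic lowering): mahakigur → mahakigor
  rule 2: no change — mahakigor
  rule 3 (palatalisation): mahakigor → mahasigor
  rule 4 (vowel merger): mahasigor → mohosigor
  ⇒ Irdile mohosigor
Only 'mohosigor' matches the regular Irdile development of *mahakigur.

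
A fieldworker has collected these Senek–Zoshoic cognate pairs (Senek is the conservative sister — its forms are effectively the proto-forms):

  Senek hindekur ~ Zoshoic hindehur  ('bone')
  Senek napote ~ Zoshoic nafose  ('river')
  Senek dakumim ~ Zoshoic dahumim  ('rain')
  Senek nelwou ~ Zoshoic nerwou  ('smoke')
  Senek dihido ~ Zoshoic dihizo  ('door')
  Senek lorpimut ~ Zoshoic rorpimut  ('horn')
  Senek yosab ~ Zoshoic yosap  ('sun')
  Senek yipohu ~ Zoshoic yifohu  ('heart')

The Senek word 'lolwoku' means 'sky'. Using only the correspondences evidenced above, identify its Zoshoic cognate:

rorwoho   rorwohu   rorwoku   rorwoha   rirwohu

rorwohu

lorpimut ~ rorpimut — Senek l corresponds to Zoshoic r word-initially before a back vowel.
nelwou ~ nerwou — Senek l corresponds to Zoshoic r after a vowel, before a consonant other than r, m, n, p, b, f, v.
hindekur ~ hindehur, dakumim ~ dahumim — Senek k corresponds to Zoshoic h between vowels (before a back vowel).
Applying these to Senek 'lolwoku':
  lolwoku → rolwoku   (l→r word-initially before a back vowel)
  rolwoku → rorwoku   (l→r after a vowel, before a consonant other than r, m, n, p, b, f, v)
  rorwoku → rorwohu   (k→h between vowels (before a back vowel))
So the Zoshoic cognate is 'rorwohu'.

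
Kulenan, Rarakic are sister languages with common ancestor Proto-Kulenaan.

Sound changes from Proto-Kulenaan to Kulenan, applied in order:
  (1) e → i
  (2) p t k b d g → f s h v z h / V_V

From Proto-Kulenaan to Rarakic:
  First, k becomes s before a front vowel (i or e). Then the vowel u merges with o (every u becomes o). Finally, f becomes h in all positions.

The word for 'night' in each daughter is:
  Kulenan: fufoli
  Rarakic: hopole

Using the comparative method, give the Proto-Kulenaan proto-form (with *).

*fupole

Position 6: Kulenan has i, Rarakic has e. Rarakic preserves e here (none of its changes turn any other segment into e), so the proto-segment is *e.
Position 2: Kulenan has u, Rarakic has o. Kulenan preserves u here (none of its changes turn any other segment into u), so the proto-segment is *u.
Position 1: Kulenan has f, Rarakic has h. Taking the neighbouring segments as reconstructed: Kulenan f can only go back to *f; Rarakic h could go back to *f or *h — the one source consistent with every daughter is *f.
Verify the candidate proto-form against each daughter:
Kulenan: *fupole > fupoli > fufoli  (by vowel merger, intervocalic lenition)
Rarakic: *fupole > fopole > hopole  (by vowel merger, unconditioned shift)
Only *fupole yields all of Kulenan fufoli, Rarakic hopole.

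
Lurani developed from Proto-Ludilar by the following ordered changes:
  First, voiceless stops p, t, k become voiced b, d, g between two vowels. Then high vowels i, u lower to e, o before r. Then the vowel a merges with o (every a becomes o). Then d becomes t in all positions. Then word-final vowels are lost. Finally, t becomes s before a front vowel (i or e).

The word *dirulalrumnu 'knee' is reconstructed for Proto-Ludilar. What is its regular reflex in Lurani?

serulolrumn

Lurani: *dirulalrumnu > derulalrumnu > derulolrumnu > terulolrumnu > terulolrumn > serulolrumn  (by pre-rhotic lowering, vowel merger, unconditioned shift, apocope, palatalisation)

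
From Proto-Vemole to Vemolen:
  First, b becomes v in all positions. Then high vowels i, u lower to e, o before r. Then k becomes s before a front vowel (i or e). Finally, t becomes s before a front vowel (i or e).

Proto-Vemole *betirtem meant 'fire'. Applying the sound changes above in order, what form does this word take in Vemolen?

vesersem

Vemolen: start from *betirtem.
  rule 1 (unconditioned shift): betirtem → vetirtem
  rule 2 (pre-rhotic lowering): vetirtem → vetertem
  rule 3: no change — vetertem
  rule 4 (palatalisation): vetertem → vesersem
  ⇒ Vemolen vesersem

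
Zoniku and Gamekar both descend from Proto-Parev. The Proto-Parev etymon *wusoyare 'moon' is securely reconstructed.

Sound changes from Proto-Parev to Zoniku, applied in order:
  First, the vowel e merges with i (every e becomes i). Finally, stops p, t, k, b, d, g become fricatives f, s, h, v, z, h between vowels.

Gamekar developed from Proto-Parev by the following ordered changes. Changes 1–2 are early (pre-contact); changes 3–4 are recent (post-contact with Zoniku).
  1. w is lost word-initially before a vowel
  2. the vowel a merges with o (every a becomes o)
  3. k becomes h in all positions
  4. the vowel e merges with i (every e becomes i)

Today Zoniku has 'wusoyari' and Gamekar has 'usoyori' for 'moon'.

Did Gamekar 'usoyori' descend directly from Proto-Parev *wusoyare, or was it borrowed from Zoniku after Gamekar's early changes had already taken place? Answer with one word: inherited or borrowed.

inherited

If inherited, *wusoyare would pass through all of Gamekar's changes:
Gamekar: *wusoyare
  wusoyare → usoyare   [glide loss]
  usoyare → usoyore   [vowel merger]
  usoyore (rule 3 does not apply)
  usoyore → usoyori   [vowel merger]
  giving Gamekar usoyori.
If borrowed from Zoniku 'wusoyari' after the early changes, it would undergo only the recent ones:
  rule 3 (unconditioned shift): no change (wusoyari)
  rule 4 (vowel merger): no change (wusoyari)
  ⇒ as a loan: wusoyari
Gamekar 'usoyori' matches the inherited outcome exactly, so it is an inherited cognate, not a loan.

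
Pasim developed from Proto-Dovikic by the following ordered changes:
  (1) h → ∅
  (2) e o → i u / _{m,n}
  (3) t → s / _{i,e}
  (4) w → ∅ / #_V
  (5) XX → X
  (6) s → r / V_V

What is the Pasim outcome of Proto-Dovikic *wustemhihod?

Pasim: *wustemhihod > wustemiod > wustimiod > wussimiod > ussimiod > usimiod > urimiod  (by h-loss, pre-nasal raising, palatalisation, glide loss, degemination, rhotacism)

urimiod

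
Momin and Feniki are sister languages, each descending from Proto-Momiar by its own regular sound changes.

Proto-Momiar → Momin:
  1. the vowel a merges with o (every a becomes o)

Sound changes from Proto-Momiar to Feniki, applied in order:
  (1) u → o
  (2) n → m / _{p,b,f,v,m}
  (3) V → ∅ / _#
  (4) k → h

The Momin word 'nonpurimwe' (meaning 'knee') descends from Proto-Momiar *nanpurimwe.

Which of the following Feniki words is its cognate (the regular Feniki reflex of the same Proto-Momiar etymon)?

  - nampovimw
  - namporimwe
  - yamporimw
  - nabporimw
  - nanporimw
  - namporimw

Feniki: *nanpurimwe > nanporimwe > namporimwe > namporimw  (by vowel merger, nasal place assimilation, apocope)
Only 'namporimw' matches the regular Feniki development of *nanpurimwe.

namporimw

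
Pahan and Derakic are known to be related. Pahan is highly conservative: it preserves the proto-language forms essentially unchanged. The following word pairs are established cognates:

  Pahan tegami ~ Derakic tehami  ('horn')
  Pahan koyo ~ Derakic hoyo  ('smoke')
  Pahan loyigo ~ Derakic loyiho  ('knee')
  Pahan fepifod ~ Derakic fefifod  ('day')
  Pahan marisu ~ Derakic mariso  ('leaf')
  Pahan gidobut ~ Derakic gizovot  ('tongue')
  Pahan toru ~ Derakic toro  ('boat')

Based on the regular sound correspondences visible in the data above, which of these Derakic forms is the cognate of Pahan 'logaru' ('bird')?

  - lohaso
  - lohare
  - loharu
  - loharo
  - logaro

tegami ~ tehami — Pahan g corresponds to Derakic h between vowels (before a back vowel).
marisu ~ mariso, toru ~ toro — Pahan u corresponds to Derakic o word-finally.
Applying these to Pahan 'logaru':
  logaru → loharu   (g→h between vowels (before a back vowel))
  loharu → loharo   (u→o word-finally)
So the Derakic cognate is 'loharo'.

loharo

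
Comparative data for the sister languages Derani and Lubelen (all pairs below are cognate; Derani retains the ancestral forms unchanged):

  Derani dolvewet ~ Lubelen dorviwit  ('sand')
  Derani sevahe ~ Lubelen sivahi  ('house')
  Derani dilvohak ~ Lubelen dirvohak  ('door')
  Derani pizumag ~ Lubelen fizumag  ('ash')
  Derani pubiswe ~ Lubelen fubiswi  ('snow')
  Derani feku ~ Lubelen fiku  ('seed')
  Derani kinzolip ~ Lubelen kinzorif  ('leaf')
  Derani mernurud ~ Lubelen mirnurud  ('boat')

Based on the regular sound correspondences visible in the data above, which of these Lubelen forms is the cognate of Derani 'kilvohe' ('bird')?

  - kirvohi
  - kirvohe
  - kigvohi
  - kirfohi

dolvewet ~ dorviwit, dilvohak ~ dirvohak — Derani l corresponds to Lubelen r after a vowel, before a labial obstruent.
sevahe ~ sivahi, pubiswe ~ fubiswi — Derani e corresponds to Lubelen i word-finally.
Applying these to Derani 'kilvohe':
  kilvohe → kirvohe   (l→r after a vowel, before a labial obstruent)
  kirvohe → kirvohi   (e→i word-finally)
So the Lubelen cognate is 'kirvohi'.

kirvohi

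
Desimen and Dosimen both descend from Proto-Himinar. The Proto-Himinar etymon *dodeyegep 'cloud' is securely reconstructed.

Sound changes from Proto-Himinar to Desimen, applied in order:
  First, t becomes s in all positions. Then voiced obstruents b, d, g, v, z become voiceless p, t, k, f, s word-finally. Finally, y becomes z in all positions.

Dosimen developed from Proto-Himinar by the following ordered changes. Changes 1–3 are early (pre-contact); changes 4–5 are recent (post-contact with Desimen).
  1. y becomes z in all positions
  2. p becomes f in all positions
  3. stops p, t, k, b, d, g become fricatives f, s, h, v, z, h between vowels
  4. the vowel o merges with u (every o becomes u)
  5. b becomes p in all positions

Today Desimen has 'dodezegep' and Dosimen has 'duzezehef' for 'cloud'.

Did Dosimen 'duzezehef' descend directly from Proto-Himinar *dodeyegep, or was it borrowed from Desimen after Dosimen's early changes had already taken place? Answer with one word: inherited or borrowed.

If inherited, *dodeyegep would pass through all of Dosimen's changes:
Dosimen: *dodeyegep > dodezegep > dodezegef > dozezehef > duzezehef  (by unconditioned shift, unconditioned shift, intervocalic lenition, vowel merger)
If borrowed from Desimen 'dodezegep' after the early changes, it would undergo only the recent ones:
  rule 4 (vowel merger): dodezegep → dudezegep
  rule 5 (unconditioned shift): no change (dudezegep)
  ⇒ as a loan: dudezegep
Dosimen 'duzezehef' matches the inherited outcome exactly, so it is an inherited cognate, not a loan.

inherited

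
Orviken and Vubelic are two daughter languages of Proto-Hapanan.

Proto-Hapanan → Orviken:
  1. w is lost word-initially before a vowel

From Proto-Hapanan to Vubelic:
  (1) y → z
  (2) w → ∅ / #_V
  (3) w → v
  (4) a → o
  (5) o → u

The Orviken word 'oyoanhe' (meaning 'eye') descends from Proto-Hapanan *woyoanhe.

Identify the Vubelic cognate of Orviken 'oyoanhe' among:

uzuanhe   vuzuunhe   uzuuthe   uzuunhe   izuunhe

Vubelic: start from *woyoanhe.
  rule 1 (unconditioned shift): woyoanhe → wozoanhe
  rule 2 (glide loss): wozoanhe → ozoanhe
  rule 3: no change — ozoanhe
  rule 4 (vowel merger): ozoanhe → ozoonhe
  rule 5 (vowel merger): ozoonhe → uzuunhe
  ⇒ Vubelic uzuunhe
The other candidates each miss or misapply at least one Vubelic change.

uzuunhe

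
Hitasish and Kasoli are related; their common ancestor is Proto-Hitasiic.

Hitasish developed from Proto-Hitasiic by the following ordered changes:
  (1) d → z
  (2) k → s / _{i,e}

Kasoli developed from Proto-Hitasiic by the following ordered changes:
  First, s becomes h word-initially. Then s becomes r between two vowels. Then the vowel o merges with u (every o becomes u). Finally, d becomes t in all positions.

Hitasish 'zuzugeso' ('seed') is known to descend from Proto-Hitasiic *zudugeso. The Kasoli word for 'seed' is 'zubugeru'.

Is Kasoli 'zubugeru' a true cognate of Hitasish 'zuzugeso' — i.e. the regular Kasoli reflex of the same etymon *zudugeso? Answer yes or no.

no

Derive the expected Kasoli reflex of *zudugeso:
Kasoli: *zudugeso > zudugero > zudugeru > zutugeru  (by rhotacism, vowel merger, unconditioned shift)
The regular Kasoli reflex would be 'zutugeru', but the attested form is 'zubugeru'. The correspondence is irregular, so they are not cognates (the Kasoli form has a different source).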